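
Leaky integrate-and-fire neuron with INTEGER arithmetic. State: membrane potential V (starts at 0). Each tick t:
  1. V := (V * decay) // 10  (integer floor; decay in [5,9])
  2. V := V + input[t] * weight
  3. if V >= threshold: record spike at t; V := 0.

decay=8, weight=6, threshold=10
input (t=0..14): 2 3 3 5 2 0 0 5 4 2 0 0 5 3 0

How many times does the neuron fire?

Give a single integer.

Answer: 10

Derivation:
t=0: input=2 -> V=0 FIRE
t=1: input=3 -> V=0 FIRE
t=2: input=3 -> V=0 FIRE
t=3: input=5 -> V=0 FIRE
t=4: input=2 -> V=0 FIRE
t=5: input=0 -> V=0
t=6: input=0 -> V=0
t=7: input=5 -> V=0 FIRE
t=8: input=4 -> V=0 FIRE
t=9: input=2 -> V=0 FIRE
t=10: input=0 -> V=0
t=11: input=0 -> V=0
t=12: input=5 -> V=0 FIRE
t=13: input=3 -> V=0 FIRE
t=14: input=0 -> V=0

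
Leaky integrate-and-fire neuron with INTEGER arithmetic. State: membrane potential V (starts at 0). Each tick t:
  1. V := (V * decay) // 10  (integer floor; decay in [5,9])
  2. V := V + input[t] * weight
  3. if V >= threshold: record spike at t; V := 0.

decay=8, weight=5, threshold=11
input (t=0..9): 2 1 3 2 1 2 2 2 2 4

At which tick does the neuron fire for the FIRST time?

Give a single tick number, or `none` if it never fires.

t=0: input=2 -> V=10
t=1: input=1 -> V=0 FIRE
t=2: input=3 -> V=0 FIRE
t=3: input=2 -> V=10
t=4: input=1 -> V=0 FIRE
t=5: input=2 -> V=10
t=6: input=2 -> V=0 FIRE
t=7: input=2 -> V=10
t=8: input=2 -> V=0 FIRE
t=9: input=4 -> V=0 FIRE

Answer: 1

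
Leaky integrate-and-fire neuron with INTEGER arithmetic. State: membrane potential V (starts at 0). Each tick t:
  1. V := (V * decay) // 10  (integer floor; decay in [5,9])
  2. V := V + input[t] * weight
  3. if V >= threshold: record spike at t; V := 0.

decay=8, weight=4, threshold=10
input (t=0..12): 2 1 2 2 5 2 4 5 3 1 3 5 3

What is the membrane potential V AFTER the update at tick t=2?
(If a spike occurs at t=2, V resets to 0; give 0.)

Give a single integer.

t=0: input=2 -> V=8
t=1: input=1 -> V=0 FIRE
t=2: input=2 -> V=8
t=3: input=2 -> V=0 FIRE
t=4: input=5 -> V=0 FIRE
t=5: input=2 -> V=8
t=6: input=4 -> V=0 FIRE
t=7: input=5 -> V=0 FIRE
t=8: input=3 -> V=0 FIRE
t=9: input=1 -> V=4
t=10: input=3 -> V=0 FIRE
t=11: input=5 -> V=0 FIRE
t=12: input=3 -> V=0 FIRE

Answer: 8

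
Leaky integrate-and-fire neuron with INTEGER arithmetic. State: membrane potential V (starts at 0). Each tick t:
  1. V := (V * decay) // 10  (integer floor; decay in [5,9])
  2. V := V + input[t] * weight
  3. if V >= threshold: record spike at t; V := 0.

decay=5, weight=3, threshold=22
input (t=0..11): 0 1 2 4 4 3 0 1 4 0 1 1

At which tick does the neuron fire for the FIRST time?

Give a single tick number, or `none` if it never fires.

Answer: none

Derivation:
t=0: input=0 -> V=0
t=1: input=1 -> V=3
t=2: input=2 -> V=7
t=3: input=4 -> V=15
t=4: input=4 -> V=19
t=5: input=3 -> V=18
t=6: input=0 -> V=9
t=7: input=1 -> V=7
t=8: input=4 -> V=15
t=9: input=0 -> V=7
t=10: input=1 -> V=6
t=11: input=1 -> V=6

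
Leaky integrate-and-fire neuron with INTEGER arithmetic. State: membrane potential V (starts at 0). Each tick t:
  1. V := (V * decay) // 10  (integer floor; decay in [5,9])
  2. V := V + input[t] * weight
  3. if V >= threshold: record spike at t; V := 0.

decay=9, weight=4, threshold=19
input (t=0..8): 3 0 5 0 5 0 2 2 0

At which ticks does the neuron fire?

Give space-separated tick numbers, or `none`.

Answer: 2 4

Derivation:
t=0: input=3 -> V=12
t=1: input=0 -> V=10
t=2: input=5 -> V=0 FIRE
t=3: input=0 -> V=0
t=4: input=5 -> V=0 FIRE
t=5: input=0 -> V=0
t=6: input=2 -> V=8
t=7: input=2 -> V=15
t=8: input=0 -> V=13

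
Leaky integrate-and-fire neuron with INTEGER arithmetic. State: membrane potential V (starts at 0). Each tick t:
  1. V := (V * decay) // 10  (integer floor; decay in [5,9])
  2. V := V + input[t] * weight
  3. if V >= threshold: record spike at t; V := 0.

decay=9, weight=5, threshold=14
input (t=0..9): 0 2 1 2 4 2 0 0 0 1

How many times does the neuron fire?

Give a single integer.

t=0: input=0 -> V=0
t=1: input=2 -> V=10
t=2: input=1 -> V=0 FIRE
t=3: input=2 -> V=10
t=4: input=4 -> V=0 FIRE
t=5: input=2 -> V=10
t=6: input=0 -> V=9
t=7: input=0 -> V=8
t=8: input=0 -> V=7
t=9: input=1 -> V=11

Answer: 2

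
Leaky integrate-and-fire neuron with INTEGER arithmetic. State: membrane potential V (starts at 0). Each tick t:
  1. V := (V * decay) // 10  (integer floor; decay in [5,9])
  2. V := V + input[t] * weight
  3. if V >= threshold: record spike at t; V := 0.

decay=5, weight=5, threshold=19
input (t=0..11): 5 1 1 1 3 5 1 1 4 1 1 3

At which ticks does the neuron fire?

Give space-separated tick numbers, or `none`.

Answer: 0 4 5 8

Derivation:
t=0: input=5 -> V=0 FIRE
t=1: input=1 -> V=5
t=2: input=1 -> V=7
t=3: input=1 -> V=8
t=4: input=3 -> V=0 FIRE
t=5: input=5 -> V=0 FIRE
t=6: input=1 -> V=5
t=7: input=1 -> V=7
t=8: input=4 -> V=0 FIRE
t=9: input=1 -> V=5
t=10: input=1 -> V=7
t=11: input=3 -> V=18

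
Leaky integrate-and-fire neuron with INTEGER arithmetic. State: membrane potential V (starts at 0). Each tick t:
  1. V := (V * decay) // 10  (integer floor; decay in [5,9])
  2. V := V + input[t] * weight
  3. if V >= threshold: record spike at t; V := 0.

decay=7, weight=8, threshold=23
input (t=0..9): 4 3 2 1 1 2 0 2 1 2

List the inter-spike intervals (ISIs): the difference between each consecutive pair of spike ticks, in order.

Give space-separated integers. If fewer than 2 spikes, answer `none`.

Answer: 1 4 4

Derivation:
t=0: input=4 -> V=0 FIRE
t=1: input=3 -> V=0 FIRE
t=2: input=2 -> V=16
t=3: input=1 -> V=19
t=4: input=1 -> V=21
t=5: input=2 -> V=0 FIRE
t=6: input=0 -> V=0
t=7: input=2 -> V=16
t=8: input=1 -> V=19
t=9: input=2 -> V=0 FIRE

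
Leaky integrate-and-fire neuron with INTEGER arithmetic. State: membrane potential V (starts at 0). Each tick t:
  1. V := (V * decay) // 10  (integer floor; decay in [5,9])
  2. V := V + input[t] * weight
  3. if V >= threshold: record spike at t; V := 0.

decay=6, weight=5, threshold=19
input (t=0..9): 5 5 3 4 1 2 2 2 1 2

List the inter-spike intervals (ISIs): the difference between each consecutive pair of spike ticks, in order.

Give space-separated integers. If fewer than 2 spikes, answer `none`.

Answer: 1 2 4

Derivation:
t=0: input=5 -> V=0 FIRE
t=1: input=5 -> V=0 FIRE
t=2: input=3 -> V=15
t=3: input=4 -> V=0 FIRE
t=4: input=1 -> V=5
t=5: input=2 -> V=13
t=6: input=2 -> V=17
t=7: input=2 -> V=0 FIRE
t=8: input=1 -> V=5
t=9: input=2 -> V=13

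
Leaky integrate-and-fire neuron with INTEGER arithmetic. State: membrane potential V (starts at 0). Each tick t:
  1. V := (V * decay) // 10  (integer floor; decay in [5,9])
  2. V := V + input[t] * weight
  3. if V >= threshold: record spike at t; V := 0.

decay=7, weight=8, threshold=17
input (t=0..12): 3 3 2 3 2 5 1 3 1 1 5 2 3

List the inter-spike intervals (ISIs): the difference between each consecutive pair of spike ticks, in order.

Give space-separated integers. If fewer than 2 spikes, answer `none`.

t=0: input=3 -> V=0 FIRE
t=1: input=3 -> V=0 FIRE
t=2: input=2 -> V=16
t=3: input=3 -> V=0 FIRE
t=4: input=2 -> V=16
t=5: input=5 -> V=0 FIRE
t=6: input=1 -> V=8
t=7: input=3 -> V=0 FIRE
t=8: input=1 -> V=8
t=9: input=1 -> V=13
t=10: input=5 -> V=0 FIRE
t=11: input=2 -> V=16
t=12: input=3 -> V=0 FIRE

Answer: 1 2 2 2 3 2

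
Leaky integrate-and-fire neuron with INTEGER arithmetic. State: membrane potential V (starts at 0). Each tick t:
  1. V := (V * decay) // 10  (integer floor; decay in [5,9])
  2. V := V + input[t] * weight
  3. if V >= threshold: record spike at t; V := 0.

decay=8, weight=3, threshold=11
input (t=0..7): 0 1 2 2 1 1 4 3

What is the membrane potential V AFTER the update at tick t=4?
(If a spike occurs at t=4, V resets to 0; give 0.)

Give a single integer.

Answer: 3

Derivation:
t=0: input=0 -> V=0
t=1: input=1 -> V=3
t=2: input=2 -> V=8
t=3: input=2 -> V=0 FIRE
t=4: input=1 -> V=3
t=5: input=1 -> V=5
t=6: input=4 -> V=0 FIRE
t=7: input=3 -> V=9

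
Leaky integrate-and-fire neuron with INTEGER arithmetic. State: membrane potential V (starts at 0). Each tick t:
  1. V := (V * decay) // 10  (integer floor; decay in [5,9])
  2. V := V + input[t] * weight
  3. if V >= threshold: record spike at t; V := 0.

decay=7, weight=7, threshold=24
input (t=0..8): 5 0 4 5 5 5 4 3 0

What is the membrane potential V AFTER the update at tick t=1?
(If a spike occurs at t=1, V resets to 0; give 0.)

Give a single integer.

t=0: input=5 -> V=0 FIRE
t=1: input=0 -> V=0
t=2: input=4 -> V=0 FIRE
t=3: input=5 -> V=0 FIRE
t=4: input=5 -> V=0 FIRE
t=5: input=5 -> V=0 FIRE
t=6: input=4 -> V=0 FIRE
t=7: input=3 -> V=21
t=8: input=0 -> V=14

Answer: 0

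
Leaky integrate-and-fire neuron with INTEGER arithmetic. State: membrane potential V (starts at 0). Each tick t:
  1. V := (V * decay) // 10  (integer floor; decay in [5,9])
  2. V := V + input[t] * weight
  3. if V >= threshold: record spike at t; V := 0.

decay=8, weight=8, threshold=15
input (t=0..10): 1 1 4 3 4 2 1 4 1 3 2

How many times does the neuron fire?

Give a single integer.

t=0: input=1 -> V=8
t=1: input=1 -> V=14
t=2: input=4 -> V=0 FIRE
t=3: input=3 -> V=0 FIRE
t=4: input=4 -> V=0 FIRE
t=5: input=2 -> V=0 FIRE
t=6: input=1 -> V=8
t=7: input=4 -> V=0 FIRE
t=8: input=1 -> V=8
t=9: input=3 -> V=0 FIRE
t=10: input=2 -> V=0 FIRE

Answer: 7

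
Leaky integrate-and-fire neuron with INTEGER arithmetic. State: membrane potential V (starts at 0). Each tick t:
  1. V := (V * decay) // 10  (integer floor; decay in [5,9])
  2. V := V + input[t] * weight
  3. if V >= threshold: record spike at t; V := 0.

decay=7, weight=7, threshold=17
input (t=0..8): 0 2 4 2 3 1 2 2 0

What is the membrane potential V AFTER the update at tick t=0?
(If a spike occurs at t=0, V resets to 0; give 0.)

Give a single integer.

t=0: input=0 -> V=0
t=1: input=2 -> V=14
t=2: input=4 -> V=0 FIRE
t=3: input=2 -> V=14
t=4: input=3 -> V=0 FIRE
t=5: input=1 -> V=7
t=6: input=2 -> V=0 FIRE
t=7: input=2 -> V=14
t=8: input=0 -> V=9

Answer: 0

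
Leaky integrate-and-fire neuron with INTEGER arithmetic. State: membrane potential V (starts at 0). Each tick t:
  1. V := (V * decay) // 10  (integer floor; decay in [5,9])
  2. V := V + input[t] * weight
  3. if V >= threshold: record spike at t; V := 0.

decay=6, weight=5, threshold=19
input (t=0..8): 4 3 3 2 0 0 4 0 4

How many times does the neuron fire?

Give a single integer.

Answer: 4

Derivation:
t=0: input=4 -> V=0 FIRE
t=1: input=3 -> V=15
t=2: input=3 -> V=0 FIRE
t=3: input=2 -> V=10
t=4: input=0 -> V=6
t=5: input=0 -> V=3
t=6: input=4 -> V=0 FIRE
t=7: input=0 -> V=0
t=8: input=4 -> V=0 FIRE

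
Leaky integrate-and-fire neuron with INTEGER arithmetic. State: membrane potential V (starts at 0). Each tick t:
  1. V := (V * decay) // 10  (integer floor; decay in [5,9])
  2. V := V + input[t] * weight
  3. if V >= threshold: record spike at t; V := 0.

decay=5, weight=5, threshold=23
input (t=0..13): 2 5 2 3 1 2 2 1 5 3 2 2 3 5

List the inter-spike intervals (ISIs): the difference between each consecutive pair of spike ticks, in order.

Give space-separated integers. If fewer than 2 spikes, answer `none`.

Answer: 7 4 1

Derivation:
t=0: input=2 -> V=10
t=1: input=5 -> V=0 FIRE
t=2: input=2 -> V=10
t=3: input=3 -> V=20
t=4: input=1 -> V=15
t=5: input=2 -> V=17
t=6: input=2 -> V=18
t=7: input=1 -> V=14
t=8: input=5 -> V=0 FIRE
t=9: input=3 -> V=15
t=10: input=2 -> V=17
t=11: input=2 -> V=18
t=12: input=3 -> V=0 FIRE
t=13: input=5 -> V=0 FIRE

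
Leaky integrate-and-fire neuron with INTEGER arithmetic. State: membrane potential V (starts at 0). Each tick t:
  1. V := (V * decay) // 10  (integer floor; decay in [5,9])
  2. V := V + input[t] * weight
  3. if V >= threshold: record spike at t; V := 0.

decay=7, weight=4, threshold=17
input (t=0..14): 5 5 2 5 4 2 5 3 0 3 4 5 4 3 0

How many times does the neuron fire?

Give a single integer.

Answer: 8

Derivation:
t=0: input=5 -> V=0 FIRE
t=1: input=5 -> V=0 FIRE
t=2: input=2 -> V=8
t=3: input=5 -> V=0 FIRE
t=4: input=4 -> V=16
t=5: input=2 -> V=0 FIRE
t=6: input=5 -> V=0 FIRE
t=7: input=3 -> V=12
t=8: input=0 -> V=8
t=9: input=3 -> V=0 FIRE
t=10: input=4 -> V=16
t=11: input=5 -> V=0 FIRE
t=12: input=4 -> V=16
t=13: input=3 -> V=0 FIRE
t=14: input=0 -> V=0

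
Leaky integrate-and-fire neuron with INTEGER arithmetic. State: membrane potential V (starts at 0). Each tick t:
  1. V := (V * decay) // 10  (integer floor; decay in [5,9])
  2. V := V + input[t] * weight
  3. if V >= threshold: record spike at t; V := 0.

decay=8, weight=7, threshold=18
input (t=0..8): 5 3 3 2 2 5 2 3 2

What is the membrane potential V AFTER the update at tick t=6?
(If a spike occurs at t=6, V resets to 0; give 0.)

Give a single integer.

t=0: input=5 -> V=0 FIRE
t=1: input=3 -> V=0 FIRE
t=2: input=3 -> V=0 FIRE
t=3: input=2 -> V=14
t=4: input=2 -> V=0 FIRE
t=5: input=5 -> V=0 FIRE
t=6: input=2 -> V=14
t=7: input=3 -> V=0 FIRE
t=8: input=2 -> V=14

Answer: 14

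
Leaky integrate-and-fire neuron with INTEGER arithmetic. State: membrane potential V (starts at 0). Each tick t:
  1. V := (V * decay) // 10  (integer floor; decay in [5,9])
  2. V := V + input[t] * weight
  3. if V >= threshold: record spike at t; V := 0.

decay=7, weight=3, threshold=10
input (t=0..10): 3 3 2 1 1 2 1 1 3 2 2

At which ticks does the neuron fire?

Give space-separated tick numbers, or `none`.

t=0: input=3 -> V=9
t=1: input=3 -> V=0 FIRE
t=2: input=2 -> V=6
t=3: input=1 -> V=7
t=4: input=1 -> V=7
t=5: input=2 -> V=0 FIRE
t=6: input=1 -> V=3
t=7: input=1 -> V=5
t=8: input=3 -> V=0 FIRE
t=9: input=2 -> V=6
t=10: input=2 -> V=0 FIRE

Answer: 1 5 8 10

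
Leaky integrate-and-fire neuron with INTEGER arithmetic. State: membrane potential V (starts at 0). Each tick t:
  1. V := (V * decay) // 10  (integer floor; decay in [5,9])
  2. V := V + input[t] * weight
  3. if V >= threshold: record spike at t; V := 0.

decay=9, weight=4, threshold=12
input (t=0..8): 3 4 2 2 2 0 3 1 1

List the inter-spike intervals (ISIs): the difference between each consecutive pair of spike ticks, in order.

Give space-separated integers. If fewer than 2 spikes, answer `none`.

Answer: 1 2 3

Derivation:
t=0: input=3 -> V=0 FIRE
t=1: input=4 -> V=0 FIRE
t=2: input=2 -> V=8
t=3: input=2 -> V=0 FIRE
t=4: input=2 -> V=8
t=5: input=0 -> V=7
t=6: input=3 -> V=0 FIRE
t=7: input=1 -> V=4
t=8: input=1 -> V=7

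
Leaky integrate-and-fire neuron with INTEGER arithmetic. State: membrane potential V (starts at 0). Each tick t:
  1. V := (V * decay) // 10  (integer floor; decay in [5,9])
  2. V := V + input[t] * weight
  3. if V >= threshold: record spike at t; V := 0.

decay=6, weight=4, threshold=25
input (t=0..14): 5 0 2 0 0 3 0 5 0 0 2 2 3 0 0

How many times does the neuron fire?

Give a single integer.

Answer: 1

Derivation:
t=0: input=5 -> V=20
t=1: input=0 -> V=12
t=2: input=2 -> V=15
t=3: input=0 -> V=9
t=4: input=0 -> V=5
t=5: input=3 -> V=15
t=6: input=0 -> V=9
t=7: input=5 -> V=0 FIRE
t=8: input=0 -> V=0
t=9: input=0 -> V=0
t=10: input=2 -> V=8
t=11: input=2 -> V=12
t=12: input=3 -> V=19
t=13: input=0 -> V=11
t=14: input=0 -> V=6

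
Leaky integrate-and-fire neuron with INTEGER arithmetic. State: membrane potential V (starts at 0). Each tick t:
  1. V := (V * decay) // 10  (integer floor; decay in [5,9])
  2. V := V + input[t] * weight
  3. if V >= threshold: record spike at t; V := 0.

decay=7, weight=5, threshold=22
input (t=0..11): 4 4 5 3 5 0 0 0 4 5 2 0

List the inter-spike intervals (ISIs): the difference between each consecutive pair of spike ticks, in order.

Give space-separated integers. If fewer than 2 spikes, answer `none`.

Answer: 1 2 5

Derivation:
t=0: input=4 -> V=20
t=1: input=4 -> V=0 FIRE
t=2: input=5 -> V=0 FIRE
t=3: input=3 -> V=15
t=4: input=5 -> V=0 FIRE
t=5: input=0 -> V=0
t=6: input=0 -> V=0
t=7: input=0 -> V=0
t=8: input=4 -> V=20
t=9: input=5 -> V=0 FIRE
t=10: input=2 -> V=10
t=11: input=0 -> V=7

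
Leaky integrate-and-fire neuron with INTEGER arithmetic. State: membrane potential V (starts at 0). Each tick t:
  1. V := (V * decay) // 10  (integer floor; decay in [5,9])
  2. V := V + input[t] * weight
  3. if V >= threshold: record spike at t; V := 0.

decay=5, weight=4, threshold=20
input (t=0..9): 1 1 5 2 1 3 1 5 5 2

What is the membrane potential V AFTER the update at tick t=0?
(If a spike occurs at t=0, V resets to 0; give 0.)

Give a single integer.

Answer: 4

Derivation:
t=0: input=1 -> V=4
t=1: input=1 -> V=6
t=2: input=5 -> V=0 FIRE
t=3: input=2 -> V=8
t=4: input=1 -> V=8
t=5: input=3 -> V=16
t=6: input=1 -> V=12
t=7: input=5 -> V=0 FIRE
t=8: input=5 -> V=0 FIRE
t=9: input=2 -> V=8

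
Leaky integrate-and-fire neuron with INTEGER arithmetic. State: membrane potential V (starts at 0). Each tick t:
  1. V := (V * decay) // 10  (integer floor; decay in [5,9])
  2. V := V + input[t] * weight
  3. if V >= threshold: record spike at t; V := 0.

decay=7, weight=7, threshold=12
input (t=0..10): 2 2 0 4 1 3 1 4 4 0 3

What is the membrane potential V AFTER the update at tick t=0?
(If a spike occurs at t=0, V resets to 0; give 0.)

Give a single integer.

Answer: 0

Derivation:
t=0: input=2 -> V=0 FIRE
t=1: input=2 -> V=0 FIRE
t=2: input=0 -> V=0
t=3: input=4 -> V=0 FIRE
t=4: input=1 -> V=7
t=5: input=3 -> V=0 FIRE
t=6: input=1 -> V=7
t=7: input=4 -> V=0 FIRE
t=8: input=4 -> V=0 FIRE
t=9: input=0 -> V=0
t=10: input=3 -> V=0 FIRE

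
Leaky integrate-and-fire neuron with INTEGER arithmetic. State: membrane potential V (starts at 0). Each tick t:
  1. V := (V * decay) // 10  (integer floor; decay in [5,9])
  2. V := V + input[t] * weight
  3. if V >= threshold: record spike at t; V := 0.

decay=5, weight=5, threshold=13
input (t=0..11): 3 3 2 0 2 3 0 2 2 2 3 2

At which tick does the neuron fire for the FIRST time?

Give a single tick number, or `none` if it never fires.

Answer: 0

Derivation:
t=0: input=3 -> V=0 FIRE
t=1: input=3 -> V=0 FIRE
t=2: input=2 -> V=10
t=3: input=0 -> V=5
t=4: input=2 -> V=12
t=5: input=3 -> V=0 FIRE
t=6: input=0 -> V=0
t=7: input=2 -> V=10
t=8: input=2 -> V=0 FIRE
t=9: input=2 -> V=10
t=10: input=3 -> V=0 FIRE
t=11: input=2 -> V=10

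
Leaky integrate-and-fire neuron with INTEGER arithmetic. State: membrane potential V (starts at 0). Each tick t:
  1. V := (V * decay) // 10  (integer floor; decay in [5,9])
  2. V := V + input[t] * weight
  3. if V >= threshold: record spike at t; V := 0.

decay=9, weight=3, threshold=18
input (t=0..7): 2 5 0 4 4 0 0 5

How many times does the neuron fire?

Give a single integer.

t=0: input=2 -> V=6
t=1: input=5 -> V=0 FIRE
t=2: input=0 -> V=0
t=3: input=4 -> V=12
t=4: input=4 -> V=0 FIRE
t=5: input=0 -> V=0
t=6: input=0 -> V=0
t=7: input=5 -> V=15

Answer: 2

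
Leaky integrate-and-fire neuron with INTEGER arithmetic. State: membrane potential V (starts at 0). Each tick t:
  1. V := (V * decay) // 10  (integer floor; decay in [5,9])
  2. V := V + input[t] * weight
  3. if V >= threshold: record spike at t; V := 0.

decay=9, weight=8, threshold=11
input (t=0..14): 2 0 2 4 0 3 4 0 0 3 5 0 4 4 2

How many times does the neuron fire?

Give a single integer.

Answer: 10

Derivation:
t=0: input=2 -> V=0 FIRE
t=1: input=0 -> V=0
t=2: input=2 -> V=0 FIRE
t=3: input=4 -> V=0 FIRE
t=4: input=0 -> V=0
t=5: input=3 -> V=0 FIRE
t=6: input=4 -> V=0 FIRE
t=7: input=0 -> V=0
t=8: input=0 -> V=0
t=9: input=3 -> V=0 FIRE
t=10: input=5 -> V=0 FIRE
t=11: input=0 -> V=0
t=12: input=4 -> V=0 FIRE
t=13: input=4 -> V=0 FIRE
t=14: input=2 -> V=0 FIRE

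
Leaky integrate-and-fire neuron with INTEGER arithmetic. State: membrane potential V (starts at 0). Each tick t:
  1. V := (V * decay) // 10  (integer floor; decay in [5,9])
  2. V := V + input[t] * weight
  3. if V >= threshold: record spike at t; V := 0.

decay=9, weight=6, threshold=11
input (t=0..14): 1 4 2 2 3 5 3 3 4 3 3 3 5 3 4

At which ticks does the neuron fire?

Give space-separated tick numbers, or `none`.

t=0: input=1 -> V=6
t=1: input=4 -> V=0 FIRE
t=2: input=2 -> V=0 FIRE
t=3: input=2 -> V=0 FIRE
t=4: input=3 -> V=0 FIRE
t=5: input=5 -> V=0 FIRE
t=6: input=3 -> V=0 FIRE
t=7: input=3 -> V=0 FIRE
t=8: input=4 -> V=0 FIRE
t=9: input=3 -> V=0 FIRE
t=10: input=3 -> V=0 FIRE
t=11: input=3 -> V=0 FIRE
t=12: input=5 -> V=0 FIRE
t=13: input=3 -> V=0 FIRE
t=14: input=4 -> V=0 FIRE

Answer: 1 2 3 4 5 6 7 8 9 10 11 12 13 14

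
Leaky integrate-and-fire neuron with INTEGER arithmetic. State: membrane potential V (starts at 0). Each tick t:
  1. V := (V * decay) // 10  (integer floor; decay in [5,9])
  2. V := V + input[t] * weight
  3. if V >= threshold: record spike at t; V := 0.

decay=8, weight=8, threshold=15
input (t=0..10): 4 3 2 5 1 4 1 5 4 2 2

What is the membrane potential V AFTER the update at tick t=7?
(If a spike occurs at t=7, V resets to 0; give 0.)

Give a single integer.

Answer: 0

Derivation:
t=0: input=4 -> V=0 FIRE
t=1: input=3 -> V=0 FIRE
t=2: input=2 -> V=0 FIRE
t=3: input=5 -> V=0 FIRE
t=4: input=1 -> V=8
t=5: input=4 -> V=0 FIRE
t=6: input=1 -> V=8
t=7: input=5 -> V=0 FIRE
t=8: input=4 -> V=0 FIRE
t=9: input=2 -> V=0 FIRE
t=10: input=2 -> V=0 FIRE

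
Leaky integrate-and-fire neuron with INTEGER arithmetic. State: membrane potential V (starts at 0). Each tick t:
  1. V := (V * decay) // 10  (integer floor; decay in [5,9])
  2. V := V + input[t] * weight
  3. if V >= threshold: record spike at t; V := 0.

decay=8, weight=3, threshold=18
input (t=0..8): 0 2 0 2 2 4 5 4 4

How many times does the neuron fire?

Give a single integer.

t=0: input=0 -> V=0
t=1: input=2 -> V=6
t=2: input=0 -> V=4
t=3: input=2 -> V=9
t=4: input=2 -> V=13
t=5: input=4 -> V=0 FIRE
t=6: input=5 -> V=15
t=7: input=4 -> V=0 FIRE
t=8: input=4 -> V=12

Answer: 2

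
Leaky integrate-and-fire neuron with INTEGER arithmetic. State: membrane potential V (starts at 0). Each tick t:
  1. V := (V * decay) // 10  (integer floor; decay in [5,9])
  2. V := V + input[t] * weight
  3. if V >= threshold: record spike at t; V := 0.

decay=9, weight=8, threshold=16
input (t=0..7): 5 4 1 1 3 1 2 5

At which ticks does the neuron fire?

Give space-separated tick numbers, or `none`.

Answer: 0 1 4 6 7

Derivation:
t=0: input=5 -> V=0 FIRE
t=1: input=4 -> V=0 FIRE
t=2: input=1 -> V=8
t=3: input=1 -> V=15
t=4: input=3 -> V=0 FIRE
t=5: input=1 -> V=8
t=6: input=2 -> V=0 FIRE
t=7: input=5 -> V=0 FIRE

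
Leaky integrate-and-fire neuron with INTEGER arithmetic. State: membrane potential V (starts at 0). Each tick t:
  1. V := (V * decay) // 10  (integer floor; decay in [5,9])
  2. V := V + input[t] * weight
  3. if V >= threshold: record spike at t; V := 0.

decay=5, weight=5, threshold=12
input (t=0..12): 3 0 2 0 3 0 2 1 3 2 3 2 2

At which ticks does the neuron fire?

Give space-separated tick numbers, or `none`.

t=0: input=3 -> V=0 FIRE
t=1: input=0 -> V=0
t=2: input=2 -> V=10
t=3: input=0 -> V=5
t=4: input=3 -> V=0 FIRE
t=5: input=0 -> V=0
t=6: input=2 -> V=10
t=7: input=1 -> V=10
t=8: input=3 -> V=0 FIRE
t=9: input=2 -> V=10
t=10: input=3 -> V=0 FIRE
t=11: input=2 -> V=10
t=12: input=2 -> V=0 FIRE

Answer: 0 4 8 10 12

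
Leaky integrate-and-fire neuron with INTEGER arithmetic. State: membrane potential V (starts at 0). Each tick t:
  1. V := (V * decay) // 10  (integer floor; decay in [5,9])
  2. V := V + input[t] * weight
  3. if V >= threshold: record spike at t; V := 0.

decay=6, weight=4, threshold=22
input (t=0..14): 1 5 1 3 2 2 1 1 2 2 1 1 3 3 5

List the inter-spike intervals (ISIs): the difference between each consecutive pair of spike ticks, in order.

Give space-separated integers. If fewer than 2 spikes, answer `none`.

Answer: 12

Derivation:
t=0: input=1 -> V=4
t=1: input=5 -> V=0 FIRE
t=2: input=1 -> V=4
t=3: input=3 -> V=14
t=4: input=2 -> V=16
t=5: input=2 -> V=17
t=6: input=1 -> V=14
t=7: input=1 -> V=12
t=8: input=2 -> V=15
t=9: input=2 -> V=17
t=10: input=1 -> V=14
t=11: input=1 -> V=12
t=12: input=3 -> V=19
t=13: input=3 -> V=0 FIRE
t=14: input=5 -> V=20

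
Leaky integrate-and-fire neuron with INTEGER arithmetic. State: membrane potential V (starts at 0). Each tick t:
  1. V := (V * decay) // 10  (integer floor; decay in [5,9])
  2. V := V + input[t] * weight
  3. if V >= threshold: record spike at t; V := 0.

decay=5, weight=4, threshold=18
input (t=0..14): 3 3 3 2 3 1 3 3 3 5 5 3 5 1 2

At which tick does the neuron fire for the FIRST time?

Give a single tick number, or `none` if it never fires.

t=0: input=3 -> V=12
t=1: input=3 -> V=0 FIRE
t=2: input=3 -> V=12
t=3: input=2 -> V=14
t=4: input=3 -> V=0 FIRE
t=5: input=1 -> V=4
t=6: input=3 -> V=14
t=7: input=3 -> V=0 FIRE
t=8: input=3 -> V=12
t=9: input=5 -> V=0 FIRE
t=10: input=5 -> V=0 FIRE
t=11: input=3 -> V=12
t=12: input=5 -> V=0 FIRE
t=13: input=1 -> V=4
t=14: input=2 -> V=10

Answer: 1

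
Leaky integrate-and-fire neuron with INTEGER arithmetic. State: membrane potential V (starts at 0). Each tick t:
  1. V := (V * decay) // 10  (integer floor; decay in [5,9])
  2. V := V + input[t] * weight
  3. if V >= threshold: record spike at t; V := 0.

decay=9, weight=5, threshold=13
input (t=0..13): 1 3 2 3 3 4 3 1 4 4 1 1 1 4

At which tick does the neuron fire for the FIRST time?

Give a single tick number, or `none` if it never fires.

Answer: 1

Derivation:
t=0: input=1 -> V=5
t=1: input=3 -> V=0 FIRE
t=2: input=2 -> V=10
t=3: input=3 -> V=0 FIRE
t=4: input=3 -> V=0 FIRE
t=5: input=4 -> V=0 FIRE
t=6: input=3 -> V=0 FIRE
t=7: input=1 -> V=5
t=8: input=4 -> V=0 FIRE
t=9: input=4 -> V=0 FIRE
t=10: input=1 -> V=5
t=11: input=1 -> V=9
t=12: input=1 -> V=0 FIRE
t=13: input=4 -> V=0 FIRE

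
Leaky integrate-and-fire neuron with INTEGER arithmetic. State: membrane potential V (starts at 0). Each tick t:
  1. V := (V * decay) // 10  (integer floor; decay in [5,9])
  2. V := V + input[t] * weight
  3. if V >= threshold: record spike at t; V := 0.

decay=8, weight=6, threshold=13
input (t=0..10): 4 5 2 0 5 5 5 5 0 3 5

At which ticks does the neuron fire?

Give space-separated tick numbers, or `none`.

Answer: 0 1 4 5 6 7 9 10

Derivation:
t=0: input=4 -> V=0 FIRE
t=1: input=5 -> V=0 FIRE
t=2: input=2 -> V=12
t=3: input=0 -> V=9
t=4: input=5 -> V=0 FIRE
t=5: input=5 -> V=0 FIRE
t=6: input=5 -> V=0 FIRE
t=7: input=5 -> V=0 FIRE
t=8: input=0 -> V=0
t=9: input=3 -> V=0 FIRE
t=10: input=5 -> V=0 FIRE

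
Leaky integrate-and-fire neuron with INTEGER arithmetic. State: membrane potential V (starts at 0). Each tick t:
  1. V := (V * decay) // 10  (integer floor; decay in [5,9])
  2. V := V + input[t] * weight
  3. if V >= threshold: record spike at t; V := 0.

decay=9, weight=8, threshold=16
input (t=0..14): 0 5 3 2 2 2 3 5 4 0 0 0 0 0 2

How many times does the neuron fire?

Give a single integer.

t=0: input=0 -> V=0
t=1: input=5 -> V=0 FIRE
t=2: input=3 -> V=0 FIRE
t=3: input=2 -> V=0 FIRE
t=4: input=2 -> V=0 FIRE
t=5: input=2 -> V=0 FIRE
t=6: input=3 -> V=0 FIRE
t=7: input=5 -> V=0 FIRE
t=8: input=4 -> V=0 FIRE
t=9: input=0 -> V=0
t=10: input=0 -> V=0
t=11: input=0 -> V=0
t=12: input=0 -> V=0
t=13: input=0 -> V=0
t=14: input=2 -> V=0 FIRE

Answer: 9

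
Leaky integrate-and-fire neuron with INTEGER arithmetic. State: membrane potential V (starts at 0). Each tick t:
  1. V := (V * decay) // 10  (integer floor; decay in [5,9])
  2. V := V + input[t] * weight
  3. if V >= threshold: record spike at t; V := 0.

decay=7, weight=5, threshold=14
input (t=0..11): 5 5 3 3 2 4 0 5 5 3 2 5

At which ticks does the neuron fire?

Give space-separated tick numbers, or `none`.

Answer: 0 1 2 3 5 7 8 9 11

Derivation:
t=0: input=5 -> V=0 FIRE
t=1: input=5 -> V=0 FIRE
t=2: input=3 -> V=0 FIRE
t=3: input=3 -> V=0 FIRE
t=4: input=2 -> V=10
t=5: input=4 -> V=0 FIRE
t=6: input=0 -> V=0
t=7: input=5 -> V=0 FIRE
t=8: input=5 -> V=0 FIRE
t=9: input=3 -> V=0 FIRE
t=10: input=2 -> V=10
t=11: input=5 -> V=0 FIRE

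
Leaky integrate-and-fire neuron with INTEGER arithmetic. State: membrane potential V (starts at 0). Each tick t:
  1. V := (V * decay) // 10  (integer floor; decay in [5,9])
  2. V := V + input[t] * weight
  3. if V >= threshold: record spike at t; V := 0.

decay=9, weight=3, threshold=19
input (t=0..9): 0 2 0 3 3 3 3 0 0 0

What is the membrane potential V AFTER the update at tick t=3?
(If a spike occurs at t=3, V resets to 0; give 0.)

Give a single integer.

Answer: 13

Derivation:
t=0: input=0 -> V=0
t=1: input=2 -> V=6
t=2: input=0 -> V=5
t=3: input=3 -> V=13
t=4: input=3 -> V=0 FIRE
t=5: input=3 -> V=9
t=6: input=3 -> V=17
t=7: input=0 -> V=15
t=8: input=0 -> V=13
t=9: input=0 -> V=11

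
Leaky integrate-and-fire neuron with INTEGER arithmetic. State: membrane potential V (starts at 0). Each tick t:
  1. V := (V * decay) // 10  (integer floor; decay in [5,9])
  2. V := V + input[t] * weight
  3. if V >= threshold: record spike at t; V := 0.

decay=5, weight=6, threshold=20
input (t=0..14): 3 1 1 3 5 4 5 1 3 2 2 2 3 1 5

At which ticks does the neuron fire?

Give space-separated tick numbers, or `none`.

t=0: input=3 -> V=18
t=1: input=1 -> V=15
t=2: input=1 -> V=13
t=3: input=3 -> V=0 FIRE
t=4: input=5 -> V=0 FIRE
t=5: input=4 -> V=0 FIRE
t=6: input=5 -> V=0 FIRE
t=7: input=1 -> V=6
t=8: input=3 -> V=0 FIRE
t=9: input=2 -> V=12
t=10: input=2 -> V=18
t=11: input=2 -> V=0 FIRE
t=12: input=3 -> V=18
t=13: input=1 -> V=15
t=14: input=5 -> V=0 FIRE

Answer: 3 4 5 6 8 11 14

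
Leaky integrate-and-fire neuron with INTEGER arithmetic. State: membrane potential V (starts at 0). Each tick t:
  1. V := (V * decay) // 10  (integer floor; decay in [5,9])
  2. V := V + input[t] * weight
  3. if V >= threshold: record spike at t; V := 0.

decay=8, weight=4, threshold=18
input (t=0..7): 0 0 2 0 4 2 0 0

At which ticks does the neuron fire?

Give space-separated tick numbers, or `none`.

t=0: input=0 -> V=0
t=1: input=0 -> V=0
t=2: input=2 -> V=8
t=3: input=0 -> V=6
t=4: input=4 -> V=0 FIRE
t=5: input=2 -> V=8
t=6: input=0 -> V=6
t=7: input=0 -> V=4

Answer: 4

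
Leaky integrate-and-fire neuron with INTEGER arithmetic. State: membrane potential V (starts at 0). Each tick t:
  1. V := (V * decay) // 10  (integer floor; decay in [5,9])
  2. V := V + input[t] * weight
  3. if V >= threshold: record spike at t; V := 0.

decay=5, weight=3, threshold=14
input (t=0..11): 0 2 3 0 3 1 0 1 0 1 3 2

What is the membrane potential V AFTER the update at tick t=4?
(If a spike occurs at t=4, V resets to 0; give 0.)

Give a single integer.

Answer: 12

Derivation:
t=0: input=0 -> V=0
t=1: input=2 -> V=6
t=2: input=3 -> V=12
t=3: input=0 -> V=6
t=4: input=3 -> V=12
t=5: input=1 -> V=9
t=6: input=0 -> V=4
t=7: input=1 -> V=5
t=8: input=0 -> V=2
t=9: input=1 -> V=4
t=10: input=3 -> V=11
t=11: input=2 -> V=11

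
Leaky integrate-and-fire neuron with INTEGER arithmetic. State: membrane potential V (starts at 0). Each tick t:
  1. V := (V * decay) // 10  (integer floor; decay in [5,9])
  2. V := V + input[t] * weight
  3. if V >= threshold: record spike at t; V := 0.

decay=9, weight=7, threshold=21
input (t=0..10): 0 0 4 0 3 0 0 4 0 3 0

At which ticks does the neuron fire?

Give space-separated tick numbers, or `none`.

Answer: 2 4 7 9

Derivation:
t=0: input=0 -> V=0
t=1: input=0 -> V=0
t=2: input=4 -> V=0 FIRE
t=3: input=0 -> V=0
t=4: input=3 -> V=0 FIRE
t=5: input=0 -> V=0
t=6: input=0 -> V=0
t=7: input=4 -> V=0 FIRE
t=8: input=0 -> V=0
t=9: input=3 -> V=0 FIRE
t=10: input=0 -> V=0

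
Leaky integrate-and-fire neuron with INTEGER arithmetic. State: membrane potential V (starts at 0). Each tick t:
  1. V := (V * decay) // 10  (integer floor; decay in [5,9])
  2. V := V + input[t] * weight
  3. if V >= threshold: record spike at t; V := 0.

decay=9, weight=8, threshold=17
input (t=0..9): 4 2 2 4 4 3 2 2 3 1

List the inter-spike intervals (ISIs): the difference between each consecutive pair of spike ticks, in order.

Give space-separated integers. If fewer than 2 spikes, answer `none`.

t=0: input=4 -> V=0 FIRE
t=1: input=2 -> V=16
t=2: input=2 -> V=0 FIRE
t=3: input=4 -> V=0 FIRE
t=4: input=4 -> V=0 FIRE
t=5: input=3 -> V=0 FIRE
t=6: input=2 -> V=16
t=7: input=2 -> V=0 FIRE
t=8: input=3 -> V=0 FIRE
t=9: input=1 -> V=8

Answer: 2 1 1 1 2 1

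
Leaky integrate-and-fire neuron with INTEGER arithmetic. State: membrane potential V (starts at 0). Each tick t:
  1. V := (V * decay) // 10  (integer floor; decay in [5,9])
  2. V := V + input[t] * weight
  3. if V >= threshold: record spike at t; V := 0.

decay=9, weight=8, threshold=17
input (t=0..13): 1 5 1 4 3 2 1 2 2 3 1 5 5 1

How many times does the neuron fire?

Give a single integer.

t=0: input=1 -> V=8
t=1: input=5 -> V=0 FIRE
t=2: input=1 -> V=8
t=3: input=4 -> V=0 FIRE
t=4: input=3 -> V=0 FIRE
t=5: input=2 -> V=16
t=6: input=1 -> V=0 FIRE
t=7: input=2 -> V=16
t=8: input=2 -> V=0 FIRE
t=9: input=3 -> V=0 FIRE
t=10: input=1 -> V=8
t=11: input=5 -> V=0 FIRE
t=12: input=5 -> V=0 FIRE
t=13: input=1 -> V=8

Answer: 8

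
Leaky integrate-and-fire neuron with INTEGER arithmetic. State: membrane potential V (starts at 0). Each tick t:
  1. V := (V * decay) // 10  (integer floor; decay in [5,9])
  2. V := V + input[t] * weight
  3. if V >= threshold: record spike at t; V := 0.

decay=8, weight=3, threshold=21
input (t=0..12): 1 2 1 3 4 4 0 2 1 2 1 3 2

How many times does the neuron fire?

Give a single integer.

t=0: input=1 -> V=3
t=1: input=2 -> V=8
t=2: input=1 -> V=9
t=3: input=3 -> V=16
t=4: input=4 -> V=0 FIRE
t=5: input=4 -> V=12
t=6: input=0 -> V=9
t=7: input=2 -> V=13
t=8: input=1 -> V=13
t=9: input=2 -> V=16
t=10: input=1 -> V=15
t=11: input=3 -> V=0 FIRE
t=12: input=2 -> V=6

Answer: 2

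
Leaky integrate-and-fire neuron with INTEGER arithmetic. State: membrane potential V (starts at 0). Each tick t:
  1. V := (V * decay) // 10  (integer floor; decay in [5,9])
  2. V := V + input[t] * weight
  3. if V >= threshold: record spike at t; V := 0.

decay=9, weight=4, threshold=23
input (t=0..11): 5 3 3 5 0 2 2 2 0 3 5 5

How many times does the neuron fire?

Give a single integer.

t=0: input=5 -> V=20
t=1: input=3 -> V=0 FIRE
t=2: input=3 -> V=12
t=3: input=5 -> V=0 FIRE
t=4: input=0 -> V=0
t=5: input=2 -> V=8
t=6: input=2 -> V=15
t=7: input=2 -> V=21
t=8: input=0 -> V=18
t=9: input=3 -> V=0 FIRE
t=10: input=5 -> V=20
t=11: input=5 -> V=0 FIRE

Answer: 4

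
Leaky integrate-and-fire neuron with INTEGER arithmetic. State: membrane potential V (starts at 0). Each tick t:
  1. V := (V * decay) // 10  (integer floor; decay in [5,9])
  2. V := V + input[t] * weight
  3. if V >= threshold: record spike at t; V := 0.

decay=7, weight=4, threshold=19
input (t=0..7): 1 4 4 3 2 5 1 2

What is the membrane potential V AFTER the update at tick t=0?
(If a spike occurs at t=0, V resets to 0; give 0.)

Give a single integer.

Answer: 4

Derivation:
t=0: input=1 -> V=4
t=1: input=4 -> V=18
t=2: input=4 -> V=0 FIRE
t=3: input=3 -> V=12
t=4: input=2 -> V=16
t=5: input=5 -> V=0 FIRE
t=6: input=1 -> V=4
t=7: input=2 -> V=10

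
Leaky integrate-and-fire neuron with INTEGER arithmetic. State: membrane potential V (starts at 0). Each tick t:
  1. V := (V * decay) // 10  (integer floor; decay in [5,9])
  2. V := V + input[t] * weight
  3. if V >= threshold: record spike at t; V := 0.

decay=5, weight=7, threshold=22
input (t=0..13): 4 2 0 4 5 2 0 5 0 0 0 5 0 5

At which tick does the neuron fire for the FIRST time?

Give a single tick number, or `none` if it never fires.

Answer: 0

Derivation:
t=0: input=4 -> V=0 FIRE
t=1: input=2 -> V=14
t=2: input=0 -> V=7
t=3: input=4 -> V=0 FIRE
t=4: input=5 -> V=0 FIRE
t=5: input=2 -> V=14
t=6: input=0 -> V=7
t=7: input=5 -> V=0 FIRE
t=8: input=0 -> V=0
t=9: input=0 -> V=0
t=10: input=0 -> V=0
t=11: input=5 -> V=0 FIRE
t=12: input=0 -> V=0
t=13: input=5 -> V=0 FIRE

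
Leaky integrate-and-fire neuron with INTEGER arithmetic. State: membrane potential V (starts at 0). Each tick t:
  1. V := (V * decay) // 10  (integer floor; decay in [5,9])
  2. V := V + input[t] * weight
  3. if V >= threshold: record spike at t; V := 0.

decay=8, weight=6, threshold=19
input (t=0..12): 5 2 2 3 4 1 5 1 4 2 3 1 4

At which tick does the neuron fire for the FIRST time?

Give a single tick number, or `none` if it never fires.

t=0: input=5 -> V=0 FIRE
t=1: input=2 -> V=12
t=2: input=2 -> V=0 FIRE
t=3: input=3 -> V=18
t=4: input=4 -> V=0 FIRE
t=5: input=1 -> V=6
t=6: input=5 -> V=0 FIRE
t=7: input=1 -> V=6
t=8: input=4 -> V=0 FIRE
t=9: input=2 -> V=12
t=10: input=3 -> V=0 FIRE
t=11: input=1 -> V=6
t=12: input=4 -> V=0 FIRE

Answer: 0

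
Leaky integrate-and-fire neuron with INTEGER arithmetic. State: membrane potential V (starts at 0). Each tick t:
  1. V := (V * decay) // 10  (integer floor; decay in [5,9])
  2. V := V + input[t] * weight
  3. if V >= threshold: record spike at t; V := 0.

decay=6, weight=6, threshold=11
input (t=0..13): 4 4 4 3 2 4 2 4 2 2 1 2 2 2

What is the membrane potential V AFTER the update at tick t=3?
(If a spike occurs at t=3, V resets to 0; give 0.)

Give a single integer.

Answer: 0

Derivation:
t=0: input=4 -> V=0 FIRE
t=1: input=4 -> V=0 FIRE
t=2: input=4 -> V=0 FIRE
t=3: input=3 -> V=0 FIRE
t=4: input=2 -> V=0 FIRE
t=5: input=4 -> V=0 FIRE
t=6: input=2 -> V=0 FIRE
t=7: input=4 -> V=0 FIRE
t=8: input=2 -> V=0 FIRE
t=9: input=2 -> V=0 FIRE
t=10: input=1 -> V=6
t=11: input=2 -> V=0 FIRE
t=12: input=2 -> V=0 FIRE
t=13: input=2 -> V=0 FIRE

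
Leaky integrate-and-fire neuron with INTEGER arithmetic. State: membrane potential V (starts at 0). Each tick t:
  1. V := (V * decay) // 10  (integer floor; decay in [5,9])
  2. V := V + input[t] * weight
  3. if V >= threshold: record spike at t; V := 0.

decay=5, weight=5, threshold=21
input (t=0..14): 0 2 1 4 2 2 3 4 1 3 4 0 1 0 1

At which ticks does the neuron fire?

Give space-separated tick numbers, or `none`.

t=0: input=0 -> V=0
t=1: input=2 -> V=10
t=2: input=1 -> V=10
t=3: input=4 -> V=0 FIRE
t=4: input=2 -> V=10
t=5: input=2 -> V=15
t=6: input=3 -> V=0 FIRE
t=7: input=4 -> V=20
t=8: input=1 -> V=15
t=9: input=3 -> V=0 FIRE
t=10: input=4 -> V=20
t=11: input=0 -> V=10
t=12: input=1 -> V=10
t=13: input=0 -> V=5
t=14: input=1 -> V=7

Answer: 3 6 9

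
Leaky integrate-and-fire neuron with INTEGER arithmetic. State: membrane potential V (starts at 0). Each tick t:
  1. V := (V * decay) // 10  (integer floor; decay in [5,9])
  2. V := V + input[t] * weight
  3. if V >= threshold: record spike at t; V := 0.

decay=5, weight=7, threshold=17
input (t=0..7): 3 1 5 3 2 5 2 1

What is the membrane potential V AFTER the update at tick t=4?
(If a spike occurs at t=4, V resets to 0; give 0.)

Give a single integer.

Answer: 14

Derivation:
t=0: input=3 -> V=0 FIRE
t=1: input=1 -> V=7
t=2: input=5 -> V=0 FIRE
t=3: input=3 -> V=0 FIRE
t=4: input=2 -> V=14
t=5: input=5 -> V=0 FIRE
t=6: input=2 -> V=14
t=7: input=1 -> V=14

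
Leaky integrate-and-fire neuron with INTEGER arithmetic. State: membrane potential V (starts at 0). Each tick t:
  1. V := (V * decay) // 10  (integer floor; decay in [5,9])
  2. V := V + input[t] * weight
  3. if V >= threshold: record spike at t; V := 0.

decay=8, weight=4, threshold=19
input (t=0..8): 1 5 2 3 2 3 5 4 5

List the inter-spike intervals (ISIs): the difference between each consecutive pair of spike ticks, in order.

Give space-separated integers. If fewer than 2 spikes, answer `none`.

t=0: input=1 -> V=4
t=1: input=5 -> V=0 FIRE
t=2: input=2 -> V=8
t=3: input=3 -> V=18
t=4: input=2 -> V=0 FIRE
t=5: input=3 -> V=12
t=6: input=5 -> V=0 FIRE
t=7: input=4 -> V=16
t=8: input=5 -> V=0 FIRE

Answer: 3 2 2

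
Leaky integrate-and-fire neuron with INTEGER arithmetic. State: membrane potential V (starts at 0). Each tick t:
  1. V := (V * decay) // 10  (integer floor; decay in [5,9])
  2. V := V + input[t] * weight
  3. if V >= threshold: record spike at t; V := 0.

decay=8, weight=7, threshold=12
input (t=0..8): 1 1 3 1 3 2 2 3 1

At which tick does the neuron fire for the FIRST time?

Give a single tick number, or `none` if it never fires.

Answer: 1

Derivation:
t=0: input=1 -> V=7
t=1: input=1 -> V=0 FIRE
t=2: input=3 -> V=0 FIRE
t=3: input=1 -> V=7
t=4: input=3 -> V=0 FIRE
t=5: input=2 -> V=0 FIRE
t=6: input=2 -> V=0 FIRE
t=7: input=3 -> V=0 FIRE
t=8: input=1 -> V=7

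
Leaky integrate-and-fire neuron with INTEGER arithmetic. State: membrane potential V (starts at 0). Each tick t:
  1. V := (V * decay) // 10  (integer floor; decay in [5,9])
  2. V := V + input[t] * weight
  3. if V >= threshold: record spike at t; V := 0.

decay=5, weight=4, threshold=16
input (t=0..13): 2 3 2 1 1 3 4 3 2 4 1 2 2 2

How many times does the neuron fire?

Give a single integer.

Answer: 4

Derivation:
t=0: input=2 -> V=8
t=1: input=3 -> V=0 FIRE
t=2: input=2 -> V=8
t=3: input=1 -> V=8
t=4: input=1 -> V=8
t=5: input=3 -> V=0 FIRE
t=6: input=4 -> V=0 FIRE
t=7: input=3 -> V=12
t=8: input=2 -> V=14
t=9: input=4 -> V=0 FIRE
t=10: input=1 -> V=4
t=11: input=2 -> V=10
t=12: input=2 -> V=13
t=13: input=2 -> V=14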